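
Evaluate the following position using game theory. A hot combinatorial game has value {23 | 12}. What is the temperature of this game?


The game is {23 | 12}, a switch {a | b} with numbers a > b.
Cooling {a | b} by t gives {a - t | b + t}, which stops being hot when a - t = b + t, i.e. at t = (a - b)/2. So the temperature of a switch is (a - b)/2.
Temperature = (Left option - Right option) / 2
= (23 - (12)) / 2
= 11 / 2
= 11/2

11/2


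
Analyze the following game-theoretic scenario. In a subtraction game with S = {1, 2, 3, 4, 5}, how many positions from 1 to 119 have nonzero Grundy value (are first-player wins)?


Subtraction set S = {1, 2, 3, 4, 5}, so G(n) = n mod 6.
G(n) = 0 when n is a multiple of 6.
Multiples of 6 in [1, 119]: 19
N-positions (nonzero Grundy) = 119 - 19 = 100

100


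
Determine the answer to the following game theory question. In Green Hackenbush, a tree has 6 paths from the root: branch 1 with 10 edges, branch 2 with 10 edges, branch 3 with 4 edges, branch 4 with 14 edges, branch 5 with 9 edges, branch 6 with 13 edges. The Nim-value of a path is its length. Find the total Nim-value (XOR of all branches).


The tree has 6 branches from the ground vertex.
In Green Hackenbush, the Nim-value of a simple path of length k is k.
Branch 1: length 10, Nim-value = 10
Branch 2: length 10, Nim-value = 10
Branch 3: length 4, Nim-value = 4
Branch 4: length 14, Nim-value = 14
Branch 5: length 9, Nim-value = 9
Branch 6: length 13, Nim-value = 13
Total Nim-value = XOR of all branch values:
0 XOR 10 = 10
10 XOR 10 = 0
0 XOR 4 = 4
4 XOR 14 = 10
10 XOR 9 = 3
3 XOR 13 = 14
Nim-value of the tree = 14

14


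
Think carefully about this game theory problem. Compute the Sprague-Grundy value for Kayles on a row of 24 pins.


Kayles: a move removes 1 or 2 adjacent pins from a contiguous row.
Removing pins from a row of k leaves two independent rows (a, b) with a + b = k - 1 (one pin) or a + b = k - 2 (two pins); an end removal gives a = 0.
By Sprague-Grundy, G(k) = mex{ G(a) XOR G(b) } over all these splits. G(0) = 0.
G(1): splits (0,0):0^0=0 -> mex({0}) = 1
G(2): splits (0,1):0^1=1 (0,0):0^0=0 -> mex({0, 1}) = 2
G(3): splits (0,2):0^2=2 (1,1):1^1=0 (0,1):0^1=1 -> mex({0, 1, 2}) = 3
G(4): splits (0,3):0^3=3 (1,2):1^2=3 (0,2):0^2=2 (1,1):1^1=0 -> mex({0, 2, 3}) = 1
G(5): splits (0,4):0^1=1 (1,3):1^3=2 (2,2):2^2=0 (0,3):0^3=3 (1,2):1^2=3 -> mex({0, 1, 2, 3}) = 4
G(6) = mex({0, 1, 2, 4}) = 3
G(7) = mex({0, 1, 3, 4, 5}) = 2
G(8) = mex({0, 2, 3, 5, 6}) = 1
G(9) = mex({0, 1, 2, 3, 6, 7}) = 4
G(10) = mex({0, 1, 3, 4, 5, 7}) = 2
G(11) = mex({0, 1, 2, 3, 4, 5}) = 6
G(12) = mex({0, 1, 2, 3, 5, 6, 7}) = 4
G(13) = mex({0, 2, 3, 4, 6, 7}) = 1
G(14) = mex({0, 1, 4, 5, 6, 7}) = 2
G(15) = mex({0, 1, 2, 3, 4, 5, 6}) = 7
G(16) = mex({0, 2, 3, 5, 6, 7}) = 1
G(17) = mex({0, 1, 2, 3, 5, 6, 7}) = 4
G(18) = mex({0, 1, 2, 4, 5, 6}) = 3
G(19) = mex({0, 1, 3, 4, 5, 7}) = 2
G(20) = mex({0, 2, 3, 4, 5, 6, 7}) = 1
G(21) = mex({0, 1, 2, 3, 5, 6, 7}) = 4
G(22) = mex({0, 1, 2, 3, 4, 5, 7}) = 6
G(23) = mex({0, 1, 2, 3, 4, 5, 6}) = 7
G(24) = mex({0, 1, 2, 3, 5, 6, 7}) = 4
Therefore G(24) = 4.

4


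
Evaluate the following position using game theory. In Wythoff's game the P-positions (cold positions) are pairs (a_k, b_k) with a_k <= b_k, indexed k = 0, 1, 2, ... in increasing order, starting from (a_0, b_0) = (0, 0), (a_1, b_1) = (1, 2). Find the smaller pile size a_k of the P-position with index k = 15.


By Wythoff's theorem, a_k = floor(k * phi) and b_k = floor(k * phi^2) = a_k + k, where phi = (1 + sqrt(5))/2 is the golden ratio.
phi = (1 + sqrt(5))/2 = 1.618034
k = 15
k * phi = 15 * 1.618034 = 24.270510
a_15 = floor(k * phi) = 24

24


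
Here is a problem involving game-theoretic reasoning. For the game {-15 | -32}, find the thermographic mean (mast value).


Game = {-15 | -32}, a switch {a | b} with numbers a > b.
Its thermograph has left wall a - t and right wall b + t, which meet at t = (a - b)/2, where both equal (a + b)/2. So the mast (mean value) is at (a + b)/2.
Mean = (-15 + (-32))/2 = -47/2 = -47/2

-47/2


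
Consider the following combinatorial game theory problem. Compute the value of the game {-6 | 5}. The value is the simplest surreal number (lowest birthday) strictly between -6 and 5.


Left options: {-6}, max = -6
Right options: {5}, min = 5
All options are numbers and max(Left) < min(Right), so by the simplicity theorem the value is the simplest (earliest-born) number strictly between -6 and 5.
Integers -5 through 4 all lie strictly between -6 and 5.
Among integers, the simplest (lowest birthday = smallest |n|; 0 is born on day 0, +-n on day n) is 0.
No non-integer in the interval can be simpler: if x is a non-integer in the interval, then floor(x) or ceil(x) also lies in the interval (the interval contains an integer), and both are proper prefixes of x's sign expansion, i.e. born earlier. So the game value is 0.
Game value = 0

0


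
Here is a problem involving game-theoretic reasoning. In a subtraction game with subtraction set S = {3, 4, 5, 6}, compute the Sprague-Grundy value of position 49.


The subtraction set is S = {3, 4, 5, 6}.
G(k) = mex{ G(k - s) : s in S, s <= k }. We compute iteratively: G(0) = 0.
G(1) = mex({}) = 0
G(2) = mex({}) = 0
G(3) = mex({0}) = 1
G(4) = mex({0}) = 1
G(5) = mex({0}) = 1
G(6) = mex({0, 1}) = 2
G(7) = mex({0, 1}) = 2
G(8) = mex({0, 1}) = 2
G(9) = mex({1, 2}) = 0
G(10) = mex({1, 2}) = 0
G(11) = mex({1, 2}) = 0
G(12) = mex({0, 2}) = 1
G(13) = mex({0, 2}) = 1
G(14) = mex({0, 2}) = 1
Observe that G(9)..G(14) = 0, 0, 0, 1, 1, 1 repeats G(0)..G(5) = 0, 0, 0, 1, 1, 1.
For k >= max(S) = 6, G(k) is determined by the previous 6 values G(k-6)..G(k-1); a window of 6 consecutive values has recurred shifted by 9, so by induction G(k + 9) = G(k) for all k >= 0: the sequence is periodic from the start with period 9.
One period: G(0..8) = 0, 0, 0, 1, 1, 1, 2, 2, 2.
49 mod 9 = 4, so G(49) = G(4) = 1.

1


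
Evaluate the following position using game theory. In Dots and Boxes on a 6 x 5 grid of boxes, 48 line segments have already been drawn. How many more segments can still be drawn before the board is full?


Grid: 6 x 5 boxes, i.e. 7 rows and 6 columns of dots.
Horizontal edges: (rows + 1) * cols = 7 * 5 = 35
Vertical edges: rows * (cols + 1) = 6 * 6 = 36
Total edges: 35 + 36 = 71
Edges drawn: 48
Remaining: 71 - 48 = 23

23


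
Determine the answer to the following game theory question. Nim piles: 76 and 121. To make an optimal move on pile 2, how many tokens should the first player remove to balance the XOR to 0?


Piles: 76 and 121
Current XOR: 76 XOR 121 = 53 (non-zero, so this is an N-position).
To make the XOR zero, we need to find a move that balances the piles.
For pile 2 (size 121): target = 121 XOR 53 = 76
We reduce pile 2 from 121 to 76.
Tokens removed: 121 - 76 = 45
Verification: 76 XOR 76 = 0

45


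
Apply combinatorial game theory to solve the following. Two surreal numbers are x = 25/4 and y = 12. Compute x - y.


x = 25/4, y = 12
Converting to common denominator: 4
x = 25/4, y = 48/4
x - y = 25/4 - 12 = -23/4

-23/4


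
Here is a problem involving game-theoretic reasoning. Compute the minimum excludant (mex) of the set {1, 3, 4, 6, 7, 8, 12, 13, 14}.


Set = {1, 3, 4, 6, 7, 8, 12, 13, 14}
0 is NOT in the set. This is the mex.
mex = 0

0


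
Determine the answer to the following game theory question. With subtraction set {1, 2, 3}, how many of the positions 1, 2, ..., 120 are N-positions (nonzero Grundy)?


Subtraction set S = {1, 2, 3}, so G(n) = n mod 4.
G(n) = 0 when n is a multiple of 4.
Multiples of 4 in [1, 120]: 30
N-positions (nonzero Grundy) = 120 - 30 = 90

90


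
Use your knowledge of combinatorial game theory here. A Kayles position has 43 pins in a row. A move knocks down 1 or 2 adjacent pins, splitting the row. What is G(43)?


Kayles: a move removes 1 or 2 adjacent pins from a contiguous row.
Removing pins from a row of k leaves two independent rows (a, b) with a + b = k - 1 (one pin) or a + b = k - 2 (two pins); an end removal gives a = 0.
By Sprague-Grundy, G(k) = mex{ G(a) XOR G(b) } over all these splits. G(0) = 0.
G(1): splits (0,0):0^0=0 -> mex({0}) = 1
G(2): splits (0,1):0^1=1 (0,0):0^0=0 -> mex({0, 1}) = 2
G(3): splits (0,2):0^2=2 (1,1):1^1=0 (0,1):0^1=1 -> mex({0, 1, 2}) = 3
G(4): splits (0,3):0^3=3 (1,2):1^2=3 (0,2):0^2=2 (1,1):1^1=0 -> mex({0, 2, 3}) = 1
G(5): splits (0,4):0^1=1 (1,3):1^3=2 (2,2):2^2=0 (0,3):0^3=3 (1,2):1^2=3 -> mex({0, 1, 2, 3}) = 4
G(6) = mex({0, 1, 2, 4}) = 3
G(7) = mex({0, 1, 3, 4, 5}) = 2
G(8) = mex({0, 2, 3, 5, 6}) = 1
G(9) = mex({0, 1, 2, 3, 6, 7}) = 4
G(10) = mex({0, 1, 3, 4, 5, 7}) = 2
G(11) = mex({0, 1, 2, 3, 4, 5}) = 6
G(12) = mex({0, 1, 2, 3, 5, 6, 7}) = 4
G(13) = mex({0, 2, 3, 4, 6, 7}) = 1
G(14) = mex({0, 1, 4, 5, 6, 7}) = 2
G(15) = mex({0, 1, 2, 3, 4, 5, 6}) = 7
G(16) = mex({0, 2, 3, 5, 6, 7}) = 1
G(17) = mex({0, 1, 2, 3, 5, 6, 7}) = 4
G(18) = mex({0, 1, 2, 4, 5, 6}) = 3
G(19) = mex({0, 1, 3, 4, 5, 7}) = 2
G(20) = mex({0, 2, 3, 4, 5, 6, 7}) = 1
G(21) = mex({0, 1, 2, 3, 5, 6, 7}) = 4
G(22) = mex({0, 1, 2, 3, 4, 5, 7}) = 6
G(23) = mex({0, 1, 2, 3, 4, 5, 6}) = 7
G(24) = mex({0, 1, 2, 3, 5, 6, 7}) = 4
G(25) = mex({0, 2, 3, 4, 6, 7}) = 1
G(26) = mex({0, 1, 3, 4, 5, 6, 7}) = 2
G(27) = mex({0, 1, 2, 3, 4, 5, 6, 7}) = 8
G(28) = mex({0, 1, 2, 3, 4, 6, 7, 8}) = 5
G(29) = mex({0, 1, 2, 3, 5, 6, 7, 8, 9}) = 4
G(30) = mex({0, 1, 2, 3, 4, 5, 6, 9, 10}) = 7
G(31) = mex({0, 1, 3, 4, 5, 7, 10, 11}) = 2
G(32) = mex({0, 2, 3, 4, 5, 6, 7, 9, 11}) = 1
G(33) = mex({0, 1, 2, 3, 4, 5, 6, 7, 9, 12}) = 8
G(34) = mex({0, 1, 2, 3, 4, 5, 7, 8, 11, 12}) = 6
G(35) = mex({0, 1, 2, 3, 4, 5, 6, 8, 9, 10, 11}) = 7
G(36) = mex({0, 1, 2, 3, 5, 6, 7, 9, 10}) = 4
G(37) = mex({0, 2, 3, 4, 6, 7, 9, 10, 11, 12}) = 1
G(38) = mex({0, 1, 3, 4, 5, 6, 7, 9, 10, 11, 12}) = 2
G(39) = mex({0, 1, 2, 4, 5, 6, 7, 9, 10, 12, 14}) = 3
G(40) = mex({0, 2, 3, 4, 6, 7, 11, 12, 14}) = 1
G(41) = mex({0, 1, 2, 3, 5, 6, 7, 9, 10, 11, 12}) = 4
G(42) = mex({0, 1, 2, 3, 4, 5, 6, 9, 10}) = 7
G(43) = mex({0, 1, 3, 4, 5, 7, 9, 10, 12, 15}) = 2
Therefore G(43) = 2.

2


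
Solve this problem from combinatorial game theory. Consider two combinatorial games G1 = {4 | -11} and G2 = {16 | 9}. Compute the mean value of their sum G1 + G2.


G1 = {4 | -11}, G2 = {16 | 9}
Each is a switch {a | b} with numbers a > b; its mean value is (a + b)/2, and mean value is additive over game sums: m(G1 + G2) = m(G1) + m(G2).
Mean of G1 = (4 + (-11))/2 = -7/2 = -7/2
Mean of G2 = (16 + (9))/2 = 25/2 = 25/2
Mean of G1 + G2 = -7/2 + 25/2 = 9

9


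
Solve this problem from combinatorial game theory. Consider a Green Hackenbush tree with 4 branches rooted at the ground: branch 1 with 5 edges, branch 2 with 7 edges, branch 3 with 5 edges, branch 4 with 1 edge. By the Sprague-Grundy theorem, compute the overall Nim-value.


The tree has 4 branches from the ground vertex.
In Green Hackenbush, the Nim-value of a simple path of length k is k.
Branch 1: length 5, Nim-value = 5
Branch 2: length 7, Nim-value = 7
Branch 3: length 5, Nim-value = 5
Branch 4: length 1, Nim-value = 1
Total Nim-value = XOR of all branch values:
0 XOR 5 = 5
5 XOR 7 = 2
2 XOR 5 = 7
7 XOR 1 = 6
Nim-value of the tree = 6

6


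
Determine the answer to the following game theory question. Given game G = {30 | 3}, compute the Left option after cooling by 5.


Original game: {30 | 3} (a switch {a | b} with a > b).
Cooling by t (for t below the temperature (a - b)/2 = 27/2) taxes each move by t: {a | b} cooled by t is {a - t | b + t}.
Cooling amount: t = 5
Cooled Left option: 30 - 5 = 25
Cooled Right option: 3 + 5 = 8
Cooled game: {25 | 8}
Left option = 25

25


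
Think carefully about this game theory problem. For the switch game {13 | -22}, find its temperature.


The game is {13 | -22}, a switch {a | b} with numbers a > b.
Cooling {a | b} by t gives {a - t | b + t}, which stops being hot when a - t = b + t, i.e. at t = (a - b)/2. So the temperature of a switch is (a - b)/2.
Temperature = (Left option - Right option) / 2
= (13 - (-22)) / 2
= 35 / 2
= 35/2

35/2


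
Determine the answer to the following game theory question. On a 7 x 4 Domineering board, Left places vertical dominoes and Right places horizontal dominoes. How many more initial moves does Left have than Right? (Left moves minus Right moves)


Board is 7 x 4 (rows x cols).
Left (vertical) placements: (rows-1) * cols = 6 * 4 = 24
Right (horizontal) placements: rows * (cols-1) = 7 * 3 = 21
Advantage = Left - Right = 24 - 21 = 3

3


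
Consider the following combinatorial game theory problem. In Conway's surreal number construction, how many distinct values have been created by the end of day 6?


Day 0: {|} = 0 is born. Count = 1.
Day n: the number of surreal numbers born by day n is 2^(n+1) - 1.
By day 0: 2^1 - 1 = 1
By day 1: 2^2 - 1 = 3
By day 2: 2^3 - 1 = 7
By day 3: 2^4 - 1 = 15
By day 4: 2^5 - 1 = 31
By day 5: 2^6 - 1 = 63
By day 6: 2^7 - 1 = 127
By day 6: 127 surreal numbers.

127


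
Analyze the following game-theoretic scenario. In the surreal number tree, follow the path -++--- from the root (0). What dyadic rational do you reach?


Sign expansion: -++---
Rule: track bounds (lo, hi), initially (-inf, +inf). On '+', the current value becomes lo and we move to the simplest number in (value, hi): value + 1 if hi = +inf, otherwise the midpoint (value + hi)/2. On '-', the current value becomes hi and we move to value - 1 if lo = -inf, otherwise the midpoint (lo + value)/2.
Start at 0.
Step 1: sign = -, move left. Bounds: (-inf, 0). Value = -1
Step 2: sign = +, move right. Bounds: (-1, 0). Value = -1/2
Step 3: sign = +, move right. Bounds: (-1/2, 0). Value = -1/4
Step 4: sign = -, move left. Bounds: (-1/2, -1/4). Value = -3/8
Step 5: sign = -, move left. Bounds: (-1/2, -3/8). Value = -7/16
Step 6: sign = -, move left. Bounds: (-1/2, -7/16). Value = -15/32
The surreal number with sign expansion -++--- is -15/32.

-15/32


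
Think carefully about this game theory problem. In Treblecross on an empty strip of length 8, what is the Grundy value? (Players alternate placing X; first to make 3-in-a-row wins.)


Treblecross: place X on empty cells; 3-in-a-row wins.
Playing within two cells of an existing X lets the opponent win at once, so sensible play treats the cells i-2..i+2 around each X as dead. The player left with no safe cell loses, so this is a normal-play take-away game on strips of safe cells.
Placing X at cell i (0-indexed) of a strip of k safe cells leaves independent strips of sizes max(0, i-2) and max(0, k-i-3). Hence G(k) = mex{ G(max(0,i-2)) XOR G(max(0,k-i-3)) : 0 <= i < k }, with G(0) = 0.
G(1): splits (0,0):0^0=0 -> mex({0}) = 1
G(2): splits (0,0):0^0=0 -> mex({0}) = 1
G(3): splits (0,0):0^0=0 -> mex({0}) = 1
G(4): splits (0,1):0^1=1 (0,0):0^0=0 -> mex({0, 1}) = 2
G(5): splits (0,2):0^1=1 (0,1):0^1=1 (0,0):0^0=0 -> mex({0, 1}) = 2
G(6) = mex({1}) = 0
G(7) = mex({0, 1, 2}) = 3
G(8) = mex({0, 1, 2}) = 3
Therefore G(8) = 3.

3


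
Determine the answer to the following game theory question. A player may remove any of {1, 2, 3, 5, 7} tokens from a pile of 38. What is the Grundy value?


The subtraction set is S = {1, 2, 3, 5, 7}.
G(k) = mex{ G(k - s) : s in S, s <= k }. We compute iteratively: G(0) = 0.
G(1) = mex({0}) = 1
G(2) = mex({0, 1}) = 2
G(3) = mex({0, 1, 2}) = 3
G(4) = mex({1, 2, 3}) = 0
G(5) = mex({0, 2, 3}) = 1
G(6) = mex({0, 1, 3}) = 2
G(7) = mex({0, 1, 2}) = 3
G(8) = mex({1, 2, 3}) = 0
G(9) = mex({0, 2, 3}) = 1
G(10) = mex({0, 1, 3}) = 2
Observe that G(4)..G(10) = 0, 1, 2, 3, 0, 1, 2 repeats G(0)..G(6) = 0, 1, 2, 3, 0, 1, 2.
For k >= max(S) = 7, G(k) is determined by the previous 7 values G(k-7)..G(k-1); a window of 7 consecutive values has recurred shifted by 4, so by induction G(k + 4) = G(k) for all k >= 0: the sequence is periodic from the start with period 4.
One period: G(0..3) = 0, 1, 2, 3.
38 mod 4 = 2, so G(38) = G(2) = 2.

2


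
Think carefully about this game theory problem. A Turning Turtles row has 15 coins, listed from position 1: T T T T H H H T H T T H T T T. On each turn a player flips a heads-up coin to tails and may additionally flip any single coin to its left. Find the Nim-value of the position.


Coins: T T T T H H H T H T T H T T T
Key fact: a single head at position k behaves exactly like a Nim heap of size k (turning it to T and optionally flipping a coin at j < k corresponds to moving the heap from k to j, or to 0), and heads combine as a disjunctive sum (two heads at the same place would cancel, matching j XOR j = 0). So the Nim-value is the XOR of the 1-indexed positions of the heads.
Face-up positions (1-indexed): [5, 6, 7, 9, 12]
XOR 0 with 5: 0 XOR 5 = 5
XOR 5 with 6: 5 XOR 6 = 3
XOR 3 with 7: 3 XOR 7 = 4
XOR 4 with 9: 4 XOR 9 = 13
XOR 13 with 12: 13 XOR 12 = 1
Nim-value = 1

1


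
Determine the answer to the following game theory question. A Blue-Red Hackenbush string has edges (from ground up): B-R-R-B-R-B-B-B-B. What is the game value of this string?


Edges (from ground): B-R-R-B-R-B-B-B-B
By Berlekamp's sign-expansion rule, a Blue-Red Hackenbush stalk has the value of the surreal number whose sign sequence is the edge sequence with B -> + and R -> -.
Sign sequence: +--+-++++
Trace the sign expansion in the surreal number tree, starting from 0:
Edge 1: B (sign +) -> bounds (0, +inf), value = 1
Edge 2: R (sign -) -> bounds (0, 1), value = 1/2
Edge 3: R (sign -) -> bounds (0, 1/2), value = 1/4
Edge 4: B (sign +) -> bounds (1/4, 1/2), value = 3/8
Edge 5: R (sign -) -> bounds (1/4, 3/8), value = 5/16
Edge 6: B (sign +) -> bounds (5/16, 3/8), value = 11/32
Edge 7: B (sign +) -> bounds (11/32, 3/8), value = 23/64
Edge 8: B (sign +) -> bounds (23/64, 3/8), value = 47/128
Edge 9: B (sign +) -> bounds (47/128, 3/8), value = 95/256
Game value = 95/256

95/256


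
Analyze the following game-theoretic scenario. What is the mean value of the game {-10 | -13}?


Game = {-10 | -13}, a switch {a | b} with numbers a > b.
Its thermograph has left wall a - t and right wall b + t, which meet at t = (a - b)/2, where both equal (a + b)/2. So the mast (mean value) is at (a + b)/2.
Mean = (-10 + (-13))/2 = -23/2 = -23/2

-23/2


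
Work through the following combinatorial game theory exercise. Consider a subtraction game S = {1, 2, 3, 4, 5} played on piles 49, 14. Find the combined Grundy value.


Subtraction set: {1, 2, 3, 4, 5}
For this subtraction set, G(n) = n mod 6 (period = max + 1 = 6).
Pile 1 (size 49): G(49) = 49 mod 6 = 1
Pile 2 (size 14): G(14) = 14 mod 6 = 2
Total Grundy value = XOR of all: 1 XOR 2 = 3

3


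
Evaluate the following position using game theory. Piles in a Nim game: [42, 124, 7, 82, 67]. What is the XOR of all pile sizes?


We need the XOR (exclusive or) of all pile sizes.
After XOR-ing pile 1 (size 42): 0 XOR 42 = 42
After XOR-ing pile 2 (size 124): 42 XOR 124 = 86
After XOR-ing pile 3 (size 7): 86 XOR 7 = 81
After XOR-ing pile 4 (size 82): 81 XOR 82 = 3
After XOR-ing pile 5 (size 67): 3 XOR 67 = 64
The Nim-value of this position is 64.

64


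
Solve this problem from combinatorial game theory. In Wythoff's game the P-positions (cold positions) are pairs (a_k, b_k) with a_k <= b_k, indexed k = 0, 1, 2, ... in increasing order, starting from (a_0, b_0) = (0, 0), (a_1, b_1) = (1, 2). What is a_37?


By Wythoff's theorem, a_k = floor(k * phi) and b_k = floor(k * phi^2) = a_k + k, where phi = (1 + sqrt(5))/2 is the golden ratio.
phi = (1 + sqrt(5))/2 = 1.618034
k = 37
k * phi = 37 * 1.618034 = 59.867258
a_37 = floor(k * phi) = 59

59


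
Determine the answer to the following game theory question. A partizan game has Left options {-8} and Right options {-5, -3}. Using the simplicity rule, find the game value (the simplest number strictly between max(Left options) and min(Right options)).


Left options: {-8}, max = -8
Right options: {-5, -3}, min = -5
All options are numbers and max(Left) < min(Right), so by the simplicity theorem the value is the simplest (earliest-born) number strictly between -8 and -5.
Integers -7 through -6 all lie strictly between -8 and -5.
Among integers, the simplest (lowest birthday = smallest |n|; 0 is born on day 0, +-n on day n) is -6.
No non-integer in the interval can be simpler: if x is a non-integer in the interval, then floor(x) or ceil(x) also lies in the interval (the interval contains an integer), and both are proper prefixes of x's sign expansion, i.e. born earlier. So the game value is -6.
Game value = -6

-6


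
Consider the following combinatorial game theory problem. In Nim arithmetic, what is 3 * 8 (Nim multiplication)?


Nim multiplication is bilinear over XOR: (u XOR v) * w = (u*w) XOR (v*w).
So we split each operand into its bit components and XOR the pairwise Nim products.
3 = 1 + 2 (as XOR of powers of 2).
8 = 8 (as XOR of powers of 2).
Using the standard Nim-product table on single bits:
  2*2 = 3,   2*4 = 8,   2*8 = 12,
  4*4 = 6,   4*8 = 11,  8*8 = 13,
and  1*x = x (identity), k*l = l*k (commutative).
Pairwise Nim products:
  1 * 8 = 8
  2 * 8 = 12
XOR them: 8 XOR 12 = 4.
Result: 3 * 8 = 4 (in Nim).

4


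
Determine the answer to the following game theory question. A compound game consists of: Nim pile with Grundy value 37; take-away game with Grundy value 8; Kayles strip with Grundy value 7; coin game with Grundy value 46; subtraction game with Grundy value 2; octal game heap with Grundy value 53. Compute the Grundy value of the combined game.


By the Sprague-Grundy theorem, the Grundy value of a sum of games is the XOR of individual Grundy values.
Nim pile: Grundy value = 37. Running XOR: 0 XOR 37 = 37
take-away game: Grundy value = 8. Running XOR: 37 XOR 8 = 45
Kayles strip: Grundy value = 7. Running XOR: 45 XOR 7 = 42
coin game: Grundy value = 46. Running XOR: 42 XOR 46 = 4
subtraction game: Grundy value = 2. Running XOR: 4 XOR 2 = 6
octal game heap: Grundy value = 53. Running XOR: 6 XOR 53 = 51
The combined Grundy value is 51.

51


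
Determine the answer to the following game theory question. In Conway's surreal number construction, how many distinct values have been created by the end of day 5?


Day 0: {|} = 0 is born. Count = 1.
Day n: the number of surreal numbers born by day n is 2^(n+1) - 1.
By day 0: 2^1 - 1 = 1
By day 1: 2^2 - 1 = 3
By day 2: 2^3 - 1 = 7
By day 3: 2^4 - 1 = 15
By day 4: 2^5 - 1 = 31
By day 5: 2^6 - 1 = 63
By day 5: 63 surreal numbers.

63


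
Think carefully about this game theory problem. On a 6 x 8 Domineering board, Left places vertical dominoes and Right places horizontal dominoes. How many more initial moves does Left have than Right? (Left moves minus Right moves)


Board is 6 x 8 (rows x cols).
Left (vertical) placements: (rows-1) * cols = 5 * 8 = 40
Right (horizontal) placements: rows * (cols-1) = 6 * 7 = 42
Advantage = Left - Right = 40 - 42 = -2

-2


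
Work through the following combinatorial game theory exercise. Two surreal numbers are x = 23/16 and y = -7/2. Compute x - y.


x = 23/16, y = -7/2
Converting to common denominator: 16
x = 23/16, y = -56/16
x - y = 23/16 - -7/2 = 79/16

79/16


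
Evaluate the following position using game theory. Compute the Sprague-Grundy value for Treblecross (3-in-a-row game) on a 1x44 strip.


Treblecross: place X on empty cells; 3-in-a-row wins.
Playing within two cells of an existing X lets the opponent win at once, so sensible play treats the cells i-2..i+2 around each X as dead. The player left with no safe cell loses, so this is a normal-play take-away game on strips of safe cells.
Placing X at cell i (0-indexed) of a strip of k safe cells leaves independent strips of sizes max(0, i-2) and max(0, k-i-3). Hence G(k) = mex{ G(max(0,i-2)) XOR G(max(0,k-i-3)) : 0 <= i < k }, with G(0) = 0.
G(1): splits (0,0):0^0=0 -> mex({0}) = 1
G(2): splits (0,0):0^0=0 -> mex({0}) = 1
G(3): splits (0,0):0^0=0 -> mex({0}) = 1
G(4): splits (0,1):0^1=1 (0,0):0^0=0 -> mex({0, 1}) = 2
G(5): splits (0,2):0^1=1 (0,1):0^1=1 (0,0):0^0=0 -> mex({0, 1}) = 2
G(6) = mex({1}) = 0
G(7) = mex({0, 1, 2}) = 3
G(8) = mex({0, 1, 2}) = 3
G(9) = mex({0, 2}) = 1
G(10) = mex({0, 2, 3}) = 1
G(11) = mex({0, 3}) = 1
G(12) = mex({1, 3}) = 0
G(13) = mex({0, 1, 2, 3}) = 4
G(14) = mex({0, 1, 2}) = 3
G(15) = mex({0, 1, 2}) = 3
G(16) = mex({0, 1, 2, 4}) = 3
G(17) = mex({0, 1, 3, 4}) = 2
G(18) = mex({0, 1, 3, 4}) = 2
G(19) = mex({0, 1, 3, 5}) = 2
G(20) = mex({0, 1, 2, 3, 5}) = 4
G(21) = mex({0, 1, 2, 3, 5}) = 4
G(22) = mex({1, 2, 6}) = 0
G(23) = mex({0, 1, 2, 3, 4, 6}) = 5
G(24) = mex({0, 1, 2, 3, 4}) = 5
G(25) = mex({0, 1, 3, 4, 7}) = 2
G(26) = mex({0, 1, 3, 4, 5, 7}) = 2
G(27) = mex({0, 1, 3, 5}) = 2
G(28) = mex({0, 1, 2, 5}) = 3
G(29) = mex({0, 1, 2, 4, 5, 6}) = 3
G(30) = mex({1, 2, 4, 6}) = 0
G(31) = mex({0, 1, 2, 3, 4, 6}) = 5
G(32) = mex({1, 2, 3, 4, 7}) = 0
G(33) = mex({0, 3, 7}) = 1
G(34) = mex({0, 2, 3, 5, 7}) = 1
G(35) = mex({0, 2, 3, 5, 6}) = 1
G(36) = mex({0, 1, 2, 5, 6}) = 3
G(37) = mex({0, 1, 2, 4, 5, 6}) = 3
G(38) = mex({0, 1, 2, 4}) = 3
G(39) = mex({0, 1, 2, 3, 4, 7}) = 5
G(40) = mex({0, 1, 2, 3, 4, 5, 7}) = 6
G(41) = mex({0, 1, 2, 3, 5, 7}) = 4
G(42) = mex({0, 1, 2, 3, 5, 6, 7}) = 4
G(43) = mex({0, 2, 3, 5, 6}) = 1
G(44) = mex({1, 2, 3, 4, 5, 6}) = 0
Therefore G(44) = 0.

0


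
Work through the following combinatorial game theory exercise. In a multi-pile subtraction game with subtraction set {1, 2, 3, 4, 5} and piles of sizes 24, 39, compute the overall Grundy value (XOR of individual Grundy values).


Subtraction set: {1, 2, 3, 4, 5}
For this subtraction set, G(n) = n mod 6 (period = max + 1 = 6).
Pile 1 (size 24): G(24) = 24 mod 6 = 0
Pile 2 (size 39): G(39) = 39 mod 6 = 3
Total Grundy value = XOR of all: 0 XOR 3 = 3

3


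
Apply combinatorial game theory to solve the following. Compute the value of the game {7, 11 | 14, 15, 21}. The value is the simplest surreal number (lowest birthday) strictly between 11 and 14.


Left options: {7, 11}, max = 11
Right options: {14, 15, 21}, min = 14
All options are numbers and max(Left) < min(Right), so by the simplicity theorem the value is the simplest (earliest-born) number strictly between 11 and 14.
Integers 12 through 13 all lie strictly between 11 and 14.
Among integers, the simplest (lowest birthday = smallest |n|; 0 is born on day 0, +-n on day n) is 12.
No non-integer in the interval can be simpler: if x is a non-integer in the interval, then floor(x) or ceil(x) also lies in the interval (the interval contains an integer), and both are proper prefixes of x's sign expansion, i.e. born earlier. So the game value is 12.
Game value = 12

12


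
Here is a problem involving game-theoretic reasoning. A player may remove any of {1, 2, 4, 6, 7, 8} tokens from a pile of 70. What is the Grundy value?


The subtraction set is S = {1, 2, 4, 6, 7, 8}.
G(k) = mex{ G(k - s) : s in S, s <= k }. We compute iteratively: G(0) = 0.
G(1) = mex({0}) = 1
G(2) = mex({0, 1}) = 2
G(3) = mex({1, 2}) = 0
G(4) = mex({0, 2}) = 1
G(5) = mex({0, 1}) = 2
G(6) = mex({0, 1, 2}) = 3
G(7) = mex({0, 1, 2, 3}) = 4
G(8) = mex({0, 1, 2, 3, 4}) = 5
G(9) = mex({0, 1, 2, 4, 5}) = 3
G(10) = mex({0, 1, 2, 3, 5}) = 4
G(11) = mex({0, 1, 2, 3, 4}) = 5
G(12) = mex({1, 2, 3, 4, 5}) = 0
G(13) = mex({0, 2, 3, 4, 5}) = 1
G(14) = mex({0, 1, 3, 4, 5}) = 2
G(15) = mex({1, 2, 3, 4, 5}) = 0
G(16) = mex({0, 2, 3, 4, 5}) = 1
G(17) = mex({0, 1, 3, 4, 5}) = 2
G(18) = mex({0, 1, 2, 4, 5}) = 3
G(19) = mex({0, 1, 2, 3, 5}) = 4
Observe that G(12)..G(19) = 0, 1, 2, 0, 1, 2, 3, 4 repeats G(0)..G(7) = 0, 1, 2, 0, 1, 2, 3, 4.
For k >= max(S) = 8, G(k) is determined by the previous 8 values G(k-8)..G(k-1); a window of 8 consecutive values has recurred shifted by 12, so by induction G(k + 12) = G(k) for all k >= 0: the sequence is periodic from the start with period 12.
One period: G(0..11) = 0, 1, 2, 0, 1, 2, 3, 4, 5, 3, 4, 5.
70 mod 12 = 10, so G(70) = G(10) = 4.

4


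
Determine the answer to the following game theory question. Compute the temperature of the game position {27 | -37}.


The game is {27 | -37}, a switch {a | b} with numbers a > b.
Cooling {a | b} by t gives {a - t | b + t}, which stops being hot when a - t = b + t, i.e. at t = (a - b)/2. So the temperature of a switch is (a - b)/2.
Temperature = (Left option - Right option) / 2
= (27 - (-37)) / 2
= 64 / 2
= 32

32


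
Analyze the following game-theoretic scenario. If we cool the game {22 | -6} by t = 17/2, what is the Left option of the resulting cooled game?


Original game: {22 | -6} (a switch {a | b} with a > b).
Cooling by t (for t below the temperature (a - b)/2 = 14) taxes each move by t: {a | b} cooled by t is {a - t | b + t}.
Cooling amount: t = 17/2
Cooled Left option: 22 - 17/2 = 27/2
Cooled Right option: -6 + 17/2 = 5/2
Cooled game: {27/2 | 5/2}
Left option = 27/2

27/2


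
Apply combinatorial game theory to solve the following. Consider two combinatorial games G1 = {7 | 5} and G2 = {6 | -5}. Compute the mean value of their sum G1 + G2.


G1 = {7 | 5}, G2 = {6 | -5}
Each is a switch {a | b} with numbers a > b; its mean value is (a + b)/2, and mean value is additive over game sums: m(G1 + G2) = m(G1) + m(G2).
Mean of G1 = (7 + (5))/2 = 12/2 = 6
Mean of G2 = (6 + (-5))/2 = 1/2 = 1/2
Mean of G1 + G2 = 6 + 1/2 = 13/2

13/2


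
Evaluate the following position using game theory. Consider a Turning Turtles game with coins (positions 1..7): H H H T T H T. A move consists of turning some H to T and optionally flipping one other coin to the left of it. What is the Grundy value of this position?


Coins: H H H T T H T
Key fact: a single head at position k behaves exactly like a Nim heap of size k (turning it to T and optionally flipping a coin at j < k corresponds to moving the heap from k to j, or to 0), and heads combine as a disjunctive sum (two heads at the same place would cancel, matching j XOR j = 0). So the Nim-value is the XOR of the 1-indexed positions of the heads.
Face-up positions (1-indexed): [1, 2, 3, 6]
XOR 0 with 1: 0 XOR 1 = 1
XOR 1 with 2: 1 XOR 2 = 3
XOR 3 with 3: 3 XOR 3 = 0
XOR 0 with 6: 0 XOR 6 = 6
Nim-value = 6

6


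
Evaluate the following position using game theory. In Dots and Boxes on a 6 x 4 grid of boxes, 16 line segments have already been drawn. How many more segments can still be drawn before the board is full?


Grid: 6 x 4 boxes, i.e. 7 rows and 5 columns of dots.
Horizontal edges: (rows + 1) * cols = 7 * 4 = 28
Vertical edges: rows * (cols + 1) = 6 * 5 = 30
Total edges: 28 + 30 = 58
Edges drawn: 16
Remaining: 58 - 16 = 42

42


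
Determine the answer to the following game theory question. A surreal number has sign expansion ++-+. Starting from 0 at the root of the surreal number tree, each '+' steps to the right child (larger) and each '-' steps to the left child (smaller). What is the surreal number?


Sign expansion: ++-+
Rule: track bounds (lo, hi), initially (-inf, +inf). On '+', the current value becomes lo and we move to the simplest number in (value, hi): value + 1 if hi = +inf, otherwise the midpoint (value + hi)/2. On '-', the current value becomes hi and we move to value - 1 if lo = -inf, otherwise the midpoint (lo + value)/2.
Start at 0.
Step 1: sign = +, move right. Bounds: (0, +inf). Value = 1
Step 2: sign = +, move right. Bounds: (1, +inf). Value = 2
Step 3: sign = -, move left. Bounds: (1, 2). Value = 3/2
Step 4: sign = +, move right. Bounds: (3/2, 2). Value = 7/4
The surreal number with sign expansion ++-+ is 7/4.

7/4


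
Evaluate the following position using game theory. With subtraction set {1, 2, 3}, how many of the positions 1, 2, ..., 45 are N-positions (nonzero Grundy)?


Subtraction set S = {1, 2, 3}, so G(n) = n mod 4.
G(n) = 0 when n is a multiple of 4.
Multiples of 4 in [1, 45]: 11
N-positions (nonzero Grundy) = 45 - 11 = 34

34


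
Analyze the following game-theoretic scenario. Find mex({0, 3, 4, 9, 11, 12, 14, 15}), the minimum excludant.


Set = {0, 3, 4, 9, 11, 12, 14, 15}
0 is in the set.
1 is NOT in the set. This is the mex.
mex = 1

1


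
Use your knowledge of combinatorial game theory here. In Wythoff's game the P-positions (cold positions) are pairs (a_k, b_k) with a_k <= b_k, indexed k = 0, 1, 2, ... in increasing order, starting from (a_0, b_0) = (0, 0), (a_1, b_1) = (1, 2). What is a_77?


By Wythoff's theorem, a_k = floor(k * phi) and b_k = floor(k * phi^2) = a_k + k, where phi = (1 + sqrt(5))/2 is the golden ratio.
phi = (1 + sqrt(5))/2 = 1.618034
k = 77
k * phi = 77 * 1.618034 = 124.588617
a_77 = floor(k * phi) = 124

124


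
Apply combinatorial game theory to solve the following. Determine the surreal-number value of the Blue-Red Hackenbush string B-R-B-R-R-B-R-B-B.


Edges (from ground): B-R-B-R-R-B-R-B-B
By Berlekamp's sign-expansion rule, a Blue-Red Hackenbush stalk has the value of the surreal number whose sign sequence is the edge sequence with B -> + and R -> -.
Sign sequence: +-+--+-++
Trace the sign expansion in the surreal number tree, starting from 0:
Edge 1: B (sign +) -> bounds (0, +inf), value = 1
Edge 2: R (sign -) -> bounds (0, 1), value = 1/2
Edge 3: B (sign +) -> bounds (1/2, 1), value = 3/4
Edge 4: R (sign -) -> bounds (1/2, 3/4), value = 5/8
Edge 5: R (sign -) -> bounds (1/2, 5/8), value = 9/16
Edge 6: B (sign +) -> bounds (9/16, 5/8), value = 19/32
Edge 7: R (sign -) -> bounds (9/16, 19/32), value = 37/64
Edge 8: B (sign +) -> bounds (37/64, 19/32), value = 75/128
Edge 9: B (sign +) -> bounds (75/128, 19/32), value = 151/256
Game value = 151/256

151/256


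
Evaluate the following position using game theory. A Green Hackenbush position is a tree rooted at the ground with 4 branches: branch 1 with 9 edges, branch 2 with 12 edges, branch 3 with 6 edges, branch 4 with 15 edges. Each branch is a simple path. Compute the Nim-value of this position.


The tree has 4 branches from the ground vertex.
In Green Hackenbush, the Nim-value of a simple path of length k is k.
Branch 1: length 9, Nim-value = 9
Branch 2: length 12, Nim-value = 12
Branch 3: length 6, Nim-value = 6
Branch 4: length 15, Nim-value = 15
Total Nim-value = XOR of all branch values:
0 XOR 9 = 9
9 XOR 12 = 5
5 XOR 6 = 3
3 XOR 15 = 12
Nim-value of the tree = 12

12


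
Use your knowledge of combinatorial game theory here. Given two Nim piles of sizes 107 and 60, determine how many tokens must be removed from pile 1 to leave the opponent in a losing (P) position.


Piles: 107 and 60
Current XOR: 107 XOR 60 = 87 (non-zero, so this is an N-position).
To make the XOR zero, we need to find a move that balances the piles.
For pile 1 (size 107): target = 107 XOR 87 = 60
We reduce pile 1 from 107 to 60.
Tokens removed: 107 - 60 = 47
Verification: 60 XOR 60 = 0

47


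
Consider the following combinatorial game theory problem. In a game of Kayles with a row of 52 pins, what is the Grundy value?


Kayles: a move removes 1 or 2 adjacent pins from a contiguous row.
Removing pins from a row of k leaves two independent rows (a, b) with a + b = k - 1 (one pin) or a + b = k - 2 (two pins); an end removal gives a = 0.
By Sprague-Grundy, G(k) = mex{ G(a) XOR G(b) } over all these splits. G(0) = 0.
G(1): splits (0,0):0^0=0 -> mex({0}) = 1
G(2): splits (0,1):0^1=1 (0,0):0^0=0 -> mex({0, 1}) = 2
G(3): splits (0,2):0^2=2 (1,1):1^1=0 (0,1):0^1=1 -> mex({0, 1, 2}) = 3
G(4): splits (0,3):0^3=3 (1,2):1^2=3 (0,2):0^2=2 (1,1):1^1=0 -> mex({0, 2, 3}) = 1
G(5): splits (0,4):0^1=1 (1,3):1^3=2 (2,2):2^2=0 (0,3):0^3=3 (1,2):1^2=3 -> mex({0, 1, 2, 3}) = 4
G(6) = mex({0, 1, 2, 4}) = 3
G(7) = mex({0, 1, 3, 4, 5}) = 2
G(8) = mex({0, 2, 3, 5, 6}) = 1
G(9) = mex({0, 1, 2, 3, 6, 7}) = 4
G(10) = mex({0, 1, 3, 4, 5, 7}) = 2
G(11) = mex({0, 1, 2, 3, 4, 5}) = 6
G(12) = mex({0, 1, 2, 3, 5, 6, 7}) = 4
G(13) = mex({0, 2, 3, 4, 6, 7}) = 1
G(14) = mex({0, 1, 4, 5, 6, 7}) = 2
G(15) = mex({0, 1, 2, 3, 4, 5, 6}) = 7
G(16) = mex({0, 2, 3, 5, 6, 7}) = 1
G(17) = mex({0, 1, 2, 3, 5, 6, 7}) = 4
G(18) = mex({0, 1, 2, 4, 5, 6}) = 3
G(19) = mex({0, 1, 3, 4, 5, 7}) = 2
G(20) = mex({0, 2, 3, 4, 5, 6, 7}) = 1
G(21) = mex({0, 1, 2, 3, 5, 6, 7}) = 4
G(22) = mex({0, 1, 2, 3, 4, 5, 7}) = 6
G(23) = mex({0, 1, 2, 3, 4, 5, 6}) = 7
G(24) = mex({0, 1, 2, 3, 5, 6, 7}) = 4
G(25) = mex({0, 2, 3, 4, 6, 7}) = 1
G(26) = mex({0, 1, 3, 4, 5, 6, 7}) = 2
G(27) = mex({0, 1, 2, 3, 4, 5, 6, 7}) = 8
G(28) = mex({0, 1, 2, 3, 4, 6, 7, 8}) = 5
G(29) = mex({0, 1, 2, 3, 5, 6, 7, 8, 9}) = 4
G(30) = mex({0, 1, 2, 3, 4, 5, 6, 9, 10}) = 7
G(31) = mex({0, 1, 3, 4, 5, 7, 10, 11}) = 2
G(32) = mex({0, 2, 3, 4, 5, 6, 7, 9, 11}) = 1
G(33) = mex({0, 1, 2, 3, 4, 5, 6, 7, 9, 12}) = 8
G(34) = mex({0, 1, 2, 3, 4, 5, 7, 8, 11, 12}) = 6
G(35) = mex({0, 1, 2, 3, 4, 5, 6, 8, 9, 10, 11}) = 7
G(36) = mex({0, 1, 2, 3, 5, 6, 7, 9, 10}) = 4
G(37) = mex({0, 2, 3, 4, 6, 7, 9, 10, 11, 12}) = 1
G(38) = mex({0, 1, 3, 4, 5, 6, 7, 9, 10, 11, 12}) = 2
G(39) = mex({0, 1, 2, 4, 5, 6, 7, 9, 10, 12, 14}) = 3
G(40) = mex({0, 2, 3, 4, 6, 7, 11, 12, 14}) = 1
G(41) = mex({0, 1, 2, 3, 5, 6, 7, 9, 10, 11, 12}) = 4
G(42) = mex({0, 1, 2, 3, 4, 5, 6, 9, 10}) = 7
G(43) = mex({0, 1, 3, 4, 5, 7, 9, 10, 12, 15}) = 2
G(44) = mex({0, 2, 3, 4, 5, 6, 7, 9, 10, 12, 15}) = 1
G(45) = mex({0, 1, 2, 3, 4, 5, 6, 7, 9, 10, 12, 14}) = 8
G(46) = mex({0, 1, 3, 4, 5, 7, 8, 11, 12, 14}) = 2
G(47) = mex({0, 1, 2, 3, 4, 5, 6, 8, 9, 10, 11, 12}) = 7
G(48) = mex({0, 1, 2, 3, 5, 6, 7, 9, 10}) = 4
G(49) = mex({0, 2, 3, 4, 6, 7, 9, 10, 11, 12, 15}) = 1
G(50) = mex({0, 1, 4, 5, 6, 7, 9, 11, 12, 14, 15}) = 2
G(51) = mex({0, 1, 2, 3, 4, 5, 6, 7, 9, 12, 14, 15}) = 8
G(52) = mex({0, 2, 3, 4, 5, 6, 7, 8, 11, 12, 15}) = 1
Therefore G(52) = 1.

1


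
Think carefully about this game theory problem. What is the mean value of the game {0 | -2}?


Game = {0 | -2}, a switch {a | b} with numbers a > b.
Its thermograph has left wall a - t and right wall b + t, which meet at t = (a - b)/2, where both equal (a + b)/2. So the mast (mean value) is at (a + b)/2.
Mean = (0 + (-2))/2 = -2/2 = -1

-1


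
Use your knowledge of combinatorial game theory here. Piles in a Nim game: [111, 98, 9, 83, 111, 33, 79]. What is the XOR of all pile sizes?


We need the XOR (exclusive or) of all pile sizes.
After XOR-ing pile 1 (size 111): 0 XOR 111 = 111
After XOR-ing pile 2 (size 98): 111 XOR 98 = 13
After XOR-ing pile 3 (size 9): 13 XOR 9 = 4
After XOR-ing pile 4 (size 83): 4 XOR 83 = 87
After XOR-ing pile 5 (size 111): 87 XOR 111 = 56
After XOR-ing pile 6 (size 33): 56 XOR 33 = 25
After XOR-ing pile 7 (size 79): 25 XOR 79 = 86
The Nim-value of this position is 86.

86


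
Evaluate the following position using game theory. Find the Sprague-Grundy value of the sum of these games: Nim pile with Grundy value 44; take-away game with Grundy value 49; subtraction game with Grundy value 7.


By the Sprague-Grundy theorem, the Grundy value of a sum of games is the XOR of individual Grundy values.
Nim pile: Grundy value = 44. Running XOR: 0 XOR 44 = 44
take-away game: Grundy value = 49. Running XOR: 44 XOR 49 = 29
subtraction game: Grundy value = 7. Running XOR: 29 XOR 7 = 26
The combined Grundy value is 26.

26


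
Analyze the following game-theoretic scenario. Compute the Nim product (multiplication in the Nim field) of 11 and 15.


Nim multiplication is bilinear over XOR: (u XOR v) * w = (u*w) XOR (v*w).
So we split each operand into its bit components and XOR the pairwise Nim products.
11 = 1 + 2 + 8 (as XOR of powers of 2).
15 = 1 + 2 + 4 + 8 (as XOR of powers of 2).
Using the standard Nim-product table on single bits:
  2*2 = 3,   2*4 = 8,   2*8 = 12,
  4*4 = 6,   4*8 = 11,  8*8 = 13,
and  1*x = x (identity), k*l = l*k (commutative).
Pairwise Nim products:
  1 * 1 = 1
  1 * 2 = 2
  1 * 4 = 4
  1 * 8 = 8
  2 * 1 = 2
  2 * 2 = 3
  2 * 4 = 8
  2 * 8 = 12
  8 * 1 = 8
  8 * 2 = 12
  8 * 4 = 11
  8 * 8 = 13
XOR them: 1 XOR 2 XOR 4 XOR 8 XOR 2 XOR 3 XOR 8 XOR 12 XOR 8 XOR 12 XOR 11 XOR 13 = 8.
Result: 11 * 15 = 8 (in Nim).

8


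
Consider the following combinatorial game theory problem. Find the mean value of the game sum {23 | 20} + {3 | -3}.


G1 = {23 | 20}, G2 = {3 | -3}
Each is a switch {a | b} with numbers a > b; its mean value is (a + b)/2, and mean value is additive over game sums: m(G1 + G2) = m(G1) + m(G2).
Mean of G1 = (23 + (20))/2 = 43/2 = 43/2
Mean of G2 = (3 + (-3))/2 = 0/2 = 0
Mean of G1 + G2 = 43/2 + 0 = 43/2

43/2


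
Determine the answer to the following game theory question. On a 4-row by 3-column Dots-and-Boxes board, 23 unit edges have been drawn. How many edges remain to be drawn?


Grid: 4 x 3 boxes, i.e. 5 rows and 4 columns of dots.
Horizontal edges: (rows + 1) * cols = 5 * 3 = 15
Vertical edges: rows * (cols + 1) = 4 * 4 = 16
Total edges: 15 + 16 = 31
Edges drawn: 23
Remaining: 31 - 23 = 8

8
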